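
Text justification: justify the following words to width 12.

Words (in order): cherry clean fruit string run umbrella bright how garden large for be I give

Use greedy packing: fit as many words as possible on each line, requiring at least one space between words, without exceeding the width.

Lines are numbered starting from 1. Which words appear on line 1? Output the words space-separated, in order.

Line 1: ['cherry', 'clean'] (min_width=12, slack=0)
Line 2: ['fruit', 'string'] (min_width=12, slack=0)
Line 3: ['run', 'umbrella'] (min_width=12, slack=0)
Line 4: ['bright', 'how'] (min_width=10, slack=2)
Line 5: ['garden', 'large'] (min_width=12, slack=0)
Line 6: ['for', 'be', 'I'] (min_width=8, slack=4)
Line 7: ['give'] (min_width=4, slack=8)

Answer: cherry clean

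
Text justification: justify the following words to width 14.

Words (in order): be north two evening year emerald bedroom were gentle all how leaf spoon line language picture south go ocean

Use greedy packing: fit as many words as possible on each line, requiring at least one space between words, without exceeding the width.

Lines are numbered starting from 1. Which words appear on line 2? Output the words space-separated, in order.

Answer: evening year

Derivation:
Line 1: ['be', 'north', 'two'] (min_width=12, slack=2)
Line 2: ['evening', 'year'] (min_width=12, slack=2)
Line 3: ['emerald'] (min_width=7, slack=7)
Line 4: ['bedroom', 'were'] (min_width=12, slack=2)
Line 5: ['gentle', 'all', 'how'] (min_width=14, slack=0)
Line 6: ['leaf', 'spoon'] (min_width=10, slack=4)
Line 7: ['line', 'language'] (min_width=13, slack=1)
Line 8: ['picture', 'south'] (min_width=13, slack=1)
Line 9: ['go', 'ocean'] (min_width=8, slack=6)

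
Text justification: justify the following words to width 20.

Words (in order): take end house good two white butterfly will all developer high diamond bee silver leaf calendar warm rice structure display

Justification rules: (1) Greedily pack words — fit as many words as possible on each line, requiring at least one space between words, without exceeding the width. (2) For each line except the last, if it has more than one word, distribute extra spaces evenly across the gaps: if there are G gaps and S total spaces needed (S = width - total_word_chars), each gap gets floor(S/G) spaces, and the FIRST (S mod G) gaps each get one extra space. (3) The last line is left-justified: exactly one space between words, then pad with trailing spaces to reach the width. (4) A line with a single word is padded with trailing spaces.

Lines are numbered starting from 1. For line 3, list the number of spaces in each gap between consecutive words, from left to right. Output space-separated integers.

Answer: 2 2

Derivation:
Line 1: ['take', 'end', 'house', 'good'] (min_width=19, slack=1)
Line 2: ['two', 'white', 'butterfly'] (min_width=19, slack=1)
Line 3: ['will', 'all', 'developer'] (min_width=18, slack=2)
Line 4: ['high', 'diamond', 'bee'] (min_width=16, slack=4)
Line 5: ['silver', 'leaf', 'calendar'] (min_width=20, slack=0)
Line 6: ['warm', 'rice', 'structure'] (min_width=19, slack=1)
Line 7: ['display'] (min_width=7, slack=13)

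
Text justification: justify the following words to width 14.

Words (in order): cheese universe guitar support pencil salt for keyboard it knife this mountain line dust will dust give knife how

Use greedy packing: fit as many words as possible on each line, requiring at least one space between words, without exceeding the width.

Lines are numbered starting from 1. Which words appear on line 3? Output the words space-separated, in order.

Line 1: ['cheese'] (min_width=6, slack=8)
Line 2: ['universe'] (min_width=8, slack=6)
Line 3: ['guitar', 'support'] (min_width=14, slack=0)
Line 4: ['pencil', 'salt'] (min_width=11, slack=3)
Line 5: ['for', 'keyboard'] (min_width=12, slack=2)
Line 6: ['it', 'knife', 'this'] (min_width=13, slack=1)
Line 7: ['mountain', 'line'] (min_width=13, slack=1)
Line 8: ['dust', 'will', 'dust'] (min_width=14, slack=0)
Line 9: ['give', 'knife', 'how'] (min_width=14, slack=0)

Answer: guitar support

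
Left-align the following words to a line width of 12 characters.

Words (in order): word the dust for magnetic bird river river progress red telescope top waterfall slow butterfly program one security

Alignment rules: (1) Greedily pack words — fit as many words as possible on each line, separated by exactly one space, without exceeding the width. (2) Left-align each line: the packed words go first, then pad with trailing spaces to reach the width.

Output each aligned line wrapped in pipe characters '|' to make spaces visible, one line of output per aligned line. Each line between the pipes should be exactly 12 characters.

Line 1: ['word', 'the'] (min_width=8, slack=4)
Line 2: ['dust', 'for'] (min_width=8, slack=4)
Line 3: ['magnetic'] (min_width=8, slack=4)
Line 4: ['bird', 'river'] (min_width=10, slack=2)
Line 5: ['river'] (min_width=5, slack=7)
Line 6: ['progress', 'red'] (min_width=12, slack=0)
Line 7: ['telescope'] (min_width=9, slack=3)
Line 8: ['top'] (min_width=3, slack=9)
Line 9: ['waterfall'] (min_width=9, slack=3)
Line 10: ['slow'] (min_width=4, slack=8)
Line 11: ['butterfly'] (min_width=9, slack=3)
Line 12: ['program', 'one'] (min_width=11, slack=1)
Line 13: ['security'] (min_width=8, slack=4)

Answer: |word the    |
|dust for    |
|magnetic    |
|bird river  |
|river       |
|progress red|
|telescope   |
|top         |
|waterfall   |
|slow        |
|butterfly   |
|program one |
|security    |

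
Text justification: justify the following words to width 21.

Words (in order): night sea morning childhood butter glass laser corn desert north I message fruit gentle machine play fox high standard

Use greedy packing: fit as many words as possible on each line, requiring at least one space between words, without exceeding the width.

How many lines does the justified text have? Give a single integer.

Answer: 7

Derivation:
Line 1: ['night', 'sea', 'morning'] (min_width=17, slack=4)
Line 2: ['childhood', 'butter'] (min_width=16, slack=5)
Line 3: ['glass', 'laser', 'corn'] (min_width=16, slack=5)
Line 4: ['desert', 'north', 'I'] (min_width=14, slack=7)
Line 5: ['message', 'fruit', 'gentle'] (min_width=20, slack=1)
Line 6: ['machine', 'play', 'fox', 'high'] (min_width=21, slack=0)
Line 7: ['standard'] (min_width=8, slack=13)
Total lines: 7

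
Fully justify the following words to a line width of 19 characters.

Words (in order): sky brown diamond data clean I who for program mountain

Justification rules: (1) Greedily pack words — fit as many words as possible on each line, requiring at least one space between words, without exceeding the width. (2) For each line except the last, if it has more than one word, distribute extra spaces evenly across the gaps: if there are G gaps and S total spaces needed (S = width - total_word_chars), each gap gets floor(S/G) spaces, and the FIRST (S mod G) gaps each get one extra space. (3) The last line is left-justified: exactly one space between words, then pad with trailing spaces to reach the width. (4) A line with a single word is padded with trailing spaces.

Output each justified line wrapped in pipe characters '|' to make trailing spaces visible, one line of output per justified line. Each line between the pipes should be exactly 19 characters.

Answer: |sky  brown  diamond|
|data  clean  I  who|
|for         program|
|mountain           |

Derivation:
Line 1: ['sky', 'brown', 'diamond'] (min_width=17, slack=2)
Line 2: ['data', 'clean', 'I', 'who'] (min_width=16, slack=3)
Line 3: ['for', 'program'] (min_width=11, slack=8)
Line 4: ['mountain'] (min_width=8, slack=11)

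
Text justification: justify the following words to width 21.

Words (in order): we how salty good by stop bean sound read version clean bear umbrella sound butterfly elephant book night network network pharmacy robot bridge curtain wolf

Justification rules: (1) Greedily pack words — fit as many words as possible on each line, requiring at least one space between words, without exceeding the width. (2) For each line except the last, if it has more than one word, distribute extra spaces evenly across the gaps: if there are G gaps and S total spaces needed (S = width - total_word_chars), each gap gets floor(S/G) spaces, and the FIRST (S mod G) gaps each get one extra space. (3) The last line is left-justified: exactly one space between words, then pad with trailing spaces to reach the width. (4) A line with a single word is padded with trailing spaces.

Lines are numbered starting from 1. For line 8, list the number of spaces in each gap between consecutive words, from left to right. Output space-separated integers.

Answer: 2 1

Derivation:
Line 1: ['we', 'how', 'salty', 'good', 'by'] (min_width=20, slack=1)
Line 2: ['stop', 'bean', 'sound', 'read'] (min_width=20, slack=1)
Line 3: ['version', 'clean', 'bear'] (min_width=18, slack=3)
Line 4: ['umbrella', 'sound'] (min_width=14, slack=7)
Line 5: ['butterfly', 'elephant'] (min_width=18, slack=3)
Line 6: ['book', 'night', 'network'] (min_width=18, slack=3)
Line 7: ['network', 'pharmacy'] (min_width=16, slack=5)
Line 8: ['robot', 'bridge', 'curtain'] (min_width=20, slack=1)
Line 9: ['wolf'] (min_width=4, slack=17)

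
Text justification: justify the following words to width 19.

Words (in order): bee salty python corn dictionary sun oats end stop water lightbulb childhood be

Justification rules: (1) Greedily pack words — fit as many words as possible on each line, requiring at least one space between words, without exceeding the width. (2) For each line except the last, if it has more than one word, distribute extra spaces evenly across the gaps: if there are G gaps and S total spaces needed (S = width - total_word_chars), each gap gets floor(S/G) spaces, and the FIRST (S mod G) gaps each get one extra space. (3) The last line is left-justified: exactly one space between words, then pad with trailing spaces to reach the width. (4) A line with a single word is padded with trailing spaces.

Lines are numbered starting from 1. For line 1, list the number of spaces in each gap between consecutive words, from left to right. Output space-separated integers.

Answer: 3 2

Derivation:
Line 1: ['bee', 'salty', 'python'] (min_width=16, slack=3)
Line 2: ['corn', 'dictionary', 'sun'] (min_width=19, slack=0)
Line 3: ['oats', 'end', 'stop', 'water'] (min_width=19, slack=0)
Line 4: ['lightbulb', 'childhood'] (min_width=19, slack=0)
Line 5: ['be'] (min_width=2, slack=17)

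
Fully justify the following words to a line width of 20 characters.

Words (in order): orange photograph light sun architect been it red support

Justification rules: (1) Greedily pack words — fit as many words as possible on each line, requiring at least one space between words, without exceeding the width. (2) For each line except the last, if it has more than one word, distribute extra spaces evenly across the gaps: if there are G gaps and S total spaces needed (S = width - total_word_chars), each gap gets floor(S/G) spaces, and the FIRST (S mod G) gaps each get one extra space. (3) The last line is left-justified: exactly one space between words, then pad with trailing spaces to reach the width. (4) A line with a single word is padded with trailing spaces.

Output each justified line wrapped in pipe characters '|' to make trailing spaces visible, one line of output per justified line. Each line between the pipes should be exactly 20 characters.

Line 1: ['orange', 'photograph'] (min_width=17, slack=3)
Line 2: ['light', 'sun', 'architect'] (min_width=19, slack=1)
Line 3: ['been', 'it', 'red', 'support'] (min_width=19, slack=1)

Answer: |orange    photograph|
|light  sun architect|
|been it red support |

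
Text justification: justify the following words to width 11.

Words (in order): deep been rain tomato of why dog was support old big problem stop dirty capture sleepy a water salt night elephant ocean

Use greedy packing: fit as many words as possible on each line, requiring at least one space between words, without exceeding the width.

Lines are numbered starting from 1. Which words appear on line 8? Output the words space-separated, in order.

Line 1: ['deep', 'been'] (min_width=9, slack=2)
Line 2: ['rain', 'tomato'] (min_width=11, slack=0)
Line 3: ['of', 'why', 'dog'] (min_width=10, slack=1)
Line 4: ['was', 'support'] (min_width=11, slack=0)
Line 5: ['old', 'big'] (min_width=7, slack=4)
Line 6: ['problem'] (min_width=7, slack=4)
Line 7: ['stop', 'dirty'] (min_width=10, slack=1)
Line 8: ['capture'] (min_width=7, slack=4)
Line 9: ['sleepy', 'a'] (min_width=8, slack=3)
Line 10: ['water', 'salt'] (min_width=10, slack=1)
Line 11: ['night'] (min_width=5, slack=6)
Line 12: ['elephant'] (min_width=8, slack=3)
Line 13: ['ocean'] (min_width=5, slack=6)

Answer: capture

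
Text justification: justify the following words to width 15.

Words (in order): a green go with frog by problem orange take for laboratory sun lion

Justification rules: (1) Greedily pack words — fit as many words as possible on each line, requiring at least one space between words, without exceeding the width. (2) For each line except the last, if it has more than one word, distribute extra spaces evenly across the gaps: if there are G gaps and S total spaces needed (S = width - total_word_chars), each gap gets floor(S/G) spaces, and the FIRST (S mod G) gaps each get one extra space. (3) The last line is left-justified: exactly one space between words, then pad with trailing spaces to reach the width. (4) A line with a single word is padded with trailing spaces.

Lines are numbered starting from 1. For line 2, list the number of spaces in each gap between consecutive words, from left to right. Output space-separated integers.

Line 1: ['a', 'green', 'go', 'with'] (min_width=15, slack=0)
Line 2: ['frog', 'by', 'problem'] (min_width=15, slack=0)
Line 3: ['orange', 'take', 'for'] (min_width=15, slack=0)
Line 4: ['laboratory', 'sun'] (min_width=14, slack=1)
Line 5: ['lion'] (min_width=4, slack=11)

Answer: 1 1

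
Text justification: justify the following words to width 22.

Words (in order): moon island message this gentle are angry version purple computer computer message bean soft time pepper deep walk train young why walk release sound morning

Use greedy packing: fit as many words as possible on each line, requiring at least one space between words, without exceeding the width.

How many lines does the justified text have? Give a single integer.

Answer: 8

Derivation:
Line 1: ['moon', 'island', 'message'] (min_width=19, slack=3)
Line 2: ['this', 'gentle', 'are', 'angry'] (min_width=21, slack=1)
Line 3: ['version', 'purple'] (min_width=14, slack=8)
Line 4: ['computer', 'computer'] (min_width=17, slack=5)
Line 5: ['message', 'bean', 'soft', 'time'] (min_width=22, slack=0)
Line 6: ['pepper', 'deep', 'walk', 'train'] (min_width=22, slack=0)
Line 7: ['young', 'why', 'walk', 'release'] (min_width=22, slack=0)
Line 8: ['sound', 'morning'] (min_width=13, slack=9)
Total lines: 8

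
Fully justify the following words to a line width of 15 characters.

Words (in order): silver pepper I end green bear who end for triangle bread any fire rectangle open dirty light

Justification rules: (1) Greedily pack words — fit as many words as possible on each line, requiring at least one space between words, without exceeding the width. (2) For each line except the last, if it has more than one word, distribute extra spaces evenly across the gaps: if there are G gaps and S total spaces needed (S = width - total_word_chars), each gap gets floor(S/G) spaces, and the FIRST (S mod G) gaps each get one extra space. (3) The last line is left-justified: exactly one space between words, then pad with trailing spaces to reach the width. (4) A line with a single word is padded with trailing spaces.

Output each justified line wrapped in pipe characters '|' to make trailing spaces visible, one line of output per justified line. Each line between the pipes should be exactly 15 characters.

Answer: |silver pepper I|
|end  green bear|
|who   end   for|
|triangle  bread|
|any        fire|
|rectangle  open|
|dirty light    |

Derivation:
Line 1: ['silver', 'pepper', 'I'] (min_width=15, slack=0)
Line 2: ['end', 'green', 'bear'] (min_width=14, slack=1)
Line 3: ['who', 'end', 'for'] (min_width=11, slack=4)
Line 4: ['triangle', 'bread'] (min_width=14, slack=1)
Line 5: ['any', 'fire'] (min_width=8, slack=7)
Line 6: ['rectangle', 'open'] (min_width=14, slack=1)
Line 7: ['dirty', 'light'] (min_width=11, slack=4)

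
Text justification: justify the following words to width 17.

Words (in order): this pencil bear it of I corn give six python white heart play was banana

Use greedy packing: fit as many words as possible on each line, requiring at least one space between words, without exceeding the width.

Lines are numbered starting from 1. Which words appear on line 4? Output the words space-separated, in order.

Line 1: ['this', 'pencil', 'bear'] (min_width=16, slack=1)
Line 2: ['it', 'of', 'I', 'corn', 'give'] (min_width=17, slack=0)
Line 3: ['six', 'python', 'white'] (min_width=16, slack=1)
Line 4: ['heart', 'play', 'was'] (min_width=14, slack=3)
Line 5: ['banana'] (min_width=6, slack=11)

Answer: heart play was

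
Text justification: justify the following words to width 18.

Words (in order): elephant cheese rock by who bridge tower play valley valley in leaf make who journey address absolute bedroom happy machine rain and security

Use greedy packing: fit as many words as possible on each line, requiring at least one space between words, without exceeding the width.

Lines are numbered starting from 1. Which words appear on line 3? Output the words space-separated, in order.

Line 1: ['elephant', 'cheese'] (min_width=15, slack=3)
Line 2: ['rock', 'by', 'who', 'bridge'] (min_width=18, slack=0)
Line 3: ['tower', 'play', 'valley'] (min_width=17, slack=1)
Line 4: ['valley', 'in', 'leaf'] (min_width=14, slack=4)
Line 5: ['make', 'who', 'journey'] (min_width=16, slack=2)
Line 6: ['address', 'absolute'] (min_width=16, slack=2)
Line 7: ['bedroom', 'happy'] (min_width=13, slack=5)
Line 8: ['machine', 'rain', 'and'] (min_width=16, slack=2)
Line 9: ['security'] (min_width=8, slack=10)

Answer: tower play valley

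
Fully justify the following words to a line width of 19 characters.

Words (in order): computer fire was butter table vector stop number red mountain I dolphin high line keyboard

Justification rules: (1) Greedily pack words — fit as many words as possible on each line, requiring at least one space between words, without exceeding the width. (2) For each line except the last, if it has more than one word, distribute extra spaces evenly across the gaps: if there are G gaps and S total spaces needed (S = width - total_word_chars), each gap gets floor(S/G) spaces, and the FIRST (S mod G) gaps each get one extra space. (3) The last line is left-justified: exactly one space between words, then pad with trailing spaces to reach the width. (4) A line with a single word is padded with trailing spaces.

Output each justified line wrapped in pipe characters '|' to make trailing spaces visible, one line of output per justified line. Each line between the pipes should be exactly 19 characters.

Line 1: ['computer', 'fire', 'was'] (min_width=17, slack=2)
Line 2: ['butter', 'table', 'vector'] (min_width=19, slack=0)
Line 3: ['stop', 'number', 'red'] (min_width=15, slack=4)
Line 4: ['mountain', 'I', 'dolphin'] (min_width=18, slack=1)
Line 5: ['high', 'line', 'keyboard'] (min_width=18, slack=1)

Answer: |computer  fire  was|
|butter table vector|
|stop   number   red|
|mountain  I dolphin|
|high line keyboard |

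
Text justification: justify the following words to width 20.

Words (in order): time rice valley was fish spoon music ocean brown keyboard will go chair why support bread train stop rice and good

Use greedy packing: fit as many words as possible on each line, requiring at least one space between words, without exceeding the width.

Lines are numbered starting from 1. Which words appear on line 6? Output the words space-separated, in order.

Line 1: ['time', 'rice', 'valley', 'was'] (min_width=20, slack=0)
Line 2: ['fish', 'spoon', 'music'] (min_width=16, slack=4)
Line 3: ['ocean', 'brown', 'keyboard'] (min_width=20, slack=0)
Line 4: ['will', 'go', 'chair', 'why'] (min_width=17, slack=3)
Line 5: ['support', 'bread', 'train'] (min_width=19, slack=1)
Line 6: ['stop', 'rice', 'and', 'good'] (min_width=18, slack=2)

Answer: stop rice and good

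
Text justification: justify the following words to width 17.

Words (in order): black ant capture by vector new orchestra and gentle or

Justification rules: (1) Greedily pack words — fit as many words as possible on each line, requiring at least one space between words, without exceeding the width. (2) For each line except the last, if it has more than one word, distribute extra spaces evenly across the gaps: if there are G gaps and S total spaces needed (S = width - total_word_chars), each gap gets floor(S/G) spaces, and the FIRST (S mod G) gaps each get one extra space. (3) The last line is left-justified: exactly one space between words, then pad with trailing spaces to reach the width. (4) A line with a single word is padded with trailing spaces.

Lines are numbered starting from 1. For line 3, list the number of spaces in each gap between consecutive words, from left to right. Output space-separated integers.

Answer: 5

Derivation:
Line 1: ['black', 'ant', 'capture'] (min_width=17, slack=0)
Line 2: ['by', 'vector', 'new'] (min_width=13, slack=4)
Line 3: ['orchestra', 'and'] (min_width=13, slack=4)
Line 4: ['gentle', 'or'] (min_width=9, slack=8)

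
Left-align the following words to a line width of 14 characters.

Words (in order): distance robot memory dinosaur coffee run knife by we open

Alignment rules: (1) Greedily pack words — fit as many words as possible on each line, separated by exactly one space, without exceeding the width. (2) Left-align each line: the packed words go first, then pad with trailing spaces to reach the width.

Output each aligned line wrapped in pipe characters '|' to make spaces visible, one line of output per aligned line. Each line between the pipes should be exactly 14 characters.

Line 1: ['distance', 'robot'] (min_width=14, slack=0)
Line 2: ['memory'] (min_width=6, slack=8)
Line 3: ['dinosaur'] (min_width=8, slack=6)
Line 4: ['coffee', 'run'] (min_width=10, slack=4)
Line 5: ['knife', 'by', 'we'] (min_width=11, slack=3)
Line 6: ['open'] (min_width=4, slack=10)

Answer: |distance robot|
|memory        |
|dinosaur      |
|coffee run    |
|knife by we   |
|open          |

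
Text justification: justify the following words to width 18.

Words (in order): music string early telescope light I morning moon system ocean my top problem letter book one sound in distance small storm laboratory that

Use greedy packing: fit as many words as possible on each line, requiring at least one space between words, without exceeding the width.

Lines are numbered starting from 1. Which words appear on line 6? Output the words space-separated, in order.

Answer: book one sound in

Derivation:
Line 1: ['music', 'string', 'early'] (min_width=18, slack=0)
Line 2: ['telescope', 'light', 'I'] (min_width=17, slack=1)
Line 3: ['morning', 'moon'] (min_width=12, slack=6)
Line 4: ['system', 'ocean', 'my'] (min_width=15, slack=3)
Line 5: ['top', 'problem', 'letter'] (min_width=18, slack=0)
Line 6: ['book', 'one', 'sound', 'in'] (min_width=17, slack=1)
Line 7: ['distance', 'small'] (min_width=14, slack=4)
Line 8: ['storm', 'laboratory'] (min_width=16, slack=2)
Line 9: ['that'] (min_width=4, slack=14)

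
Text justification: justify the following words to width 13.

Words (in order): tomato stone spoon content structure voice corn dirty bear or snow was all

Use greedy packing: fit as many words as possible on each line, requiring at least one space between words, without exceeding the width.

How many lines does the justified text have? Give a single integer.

Line 1: ['tomato', 'stone'] (min_width=12, slack=1)
Line 2: ['spoon', 'content'] (min_width=13, slack=0)
Line 3: ['structure'] (min_width=9, slack=4)
Line 4: ['voice', 'corn'] (min_width=10, slack=3)
Line 5: ['dirty', 'bear', 'or'] (min_width=13, slack=0)
Line 6: ['snow', 'was', 'all'] (min_width=12, slack=1)
Total lines: 6

Answer: 6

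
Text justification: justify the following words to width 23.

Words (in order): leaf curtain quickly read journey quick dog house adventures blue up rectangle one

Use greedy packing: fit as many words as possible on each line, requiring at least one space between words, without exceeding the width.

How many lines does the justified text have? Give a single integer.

Answer: 4

Derivation:
Line 1: ['leaf', 'curtain', 'quickly'] (min_width=20, slack=3)
Line 2: ['read', 'journey', 'quick', 'dog'] (min_width=22, slack=1)
Line 3: ['house', 'adventures', 'blue'] (min_width=21, slack=2)
Line 4: ['up', 'rectangle', 'one'] (min_width=16, slack=7)
Total lines: 4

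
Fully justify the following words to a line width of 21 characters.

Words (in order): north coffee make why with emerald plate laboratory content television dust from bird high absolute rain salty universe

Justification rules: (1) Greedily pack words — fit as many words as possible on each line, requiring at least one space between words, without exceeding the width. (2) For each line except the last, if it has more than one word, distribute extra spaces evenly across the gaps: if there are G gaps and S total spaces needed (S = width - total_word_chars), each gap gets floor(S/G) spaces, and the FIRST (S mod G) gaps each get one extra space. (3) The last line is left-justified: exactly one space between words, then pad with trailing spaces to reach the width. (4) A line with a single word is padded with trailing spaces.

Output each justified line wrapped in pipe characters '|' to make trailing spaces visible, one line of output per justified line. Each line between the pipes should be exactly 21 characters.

Line 1: ['north', 'coffee', 'make', 'why'] (min_width=21, slack=0)
Line 2: ['with', 'emerald', 'plate'] (min_width=18, slack=3)
Line 3: ['laboratory', 'content'] (min_width=18, slack=3)
Line 4: ['television', 'dust', 'from'] (min_width=20, slack=1)
Line 5: ['bird', 'high', 'absolute'] (min_width=18, slack=3)
Line 6: ['rain', 'salty', 'universe'] (min_width=19, slack=2)

Answer: |north coffee make why|
|with   emerald  plate|
|laboratory    content|
|television  dust from|
|bird   high  absolute|
|rain salty universe  |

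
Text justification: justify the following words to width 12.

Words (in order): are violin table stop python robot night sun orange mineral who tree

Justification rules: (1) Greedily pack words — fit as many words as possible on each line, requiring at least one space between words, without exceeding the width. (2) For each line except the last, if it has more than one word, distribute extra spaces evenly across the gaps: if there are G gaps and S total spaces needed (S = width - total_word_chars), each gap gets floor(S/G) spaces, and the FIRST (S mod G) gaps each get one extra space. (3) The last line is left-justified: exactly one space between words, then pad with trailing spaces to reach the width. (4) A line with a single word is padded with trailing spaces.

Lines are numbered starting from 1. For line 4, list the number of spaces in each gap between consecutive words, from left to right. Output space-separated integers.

Line 1: ['are', 'violin'] (min_width=10, slack=2)
Line 2: ['table', 'stop'] (min_width=10, slack=2)
Line 3: ['python', 'robot'] (min_width=12, slack=0)
Line 4: ['night', 'sun'] (min_width=9, slack=3)
Line 5: ['orange'] (min_width=6, slack=6)
Line 6: ['mineral', 'who'] (min_width=11, slack=1)
Line 7: ['tree'] (min_width=4, slack=8)

Answer: 4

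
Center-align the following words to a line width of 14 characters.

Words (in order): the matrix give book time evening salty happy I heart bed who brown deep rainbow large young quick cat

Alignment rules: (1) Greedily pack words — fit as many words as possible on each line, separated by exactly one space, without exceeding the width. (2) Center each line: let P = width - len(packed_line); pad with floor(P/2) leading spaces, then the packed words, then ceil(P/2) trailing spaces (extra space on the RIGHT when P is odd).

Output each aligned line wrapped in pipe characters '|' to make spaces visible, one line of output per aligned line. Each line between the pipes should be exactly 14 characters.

Line 1: ['the', 'matrix'] (min_width=10, slack=4)
Line 2: ['give', 'book', 'time'] (min_width=14, slack=0)
Line 3: ['evening', 'salty'] (min_width=13, slack=1)
Line 4: ['happy', 'I', 'heart'] (min_width=13, slack=1)
Line 5: ['bed', 'who', 'brown'] (min_width=13, slack=1)
Line 6: ['deep', 'rainbow'] (min_width=12, slack=2)
Line 7: ['large', 'young'] (min_width=11, slack=3)
Line 8: ['quick', 'cat'] (min_width=9, slack=5)

Answer: |  the matrix  |
|give book time|
|evening salty |
|happy I heart |
|bed who brown |
| deep rainbow |
| large young  |
|  quick cat   |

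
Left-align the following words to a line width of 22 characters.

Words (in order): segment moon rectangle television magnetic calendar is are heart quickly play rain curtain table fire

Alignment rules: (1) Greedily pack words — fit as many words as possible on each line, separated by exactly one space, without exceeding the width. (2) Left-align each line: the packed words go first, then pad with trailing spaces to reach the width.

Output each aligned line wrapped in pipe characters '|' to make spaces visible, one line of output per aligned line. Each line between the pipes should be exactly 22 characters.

Line 1: ['segment', 'moon', 'rectangle'] (min_width=22, slack=0)
Line 2: ['television', 'magnetic'] (min_width=19, slack=3)
Line 3: ['calendar', 'is', 'are', 'heart'] (min_width=21, slack=1)
Line 4: ['quickly', 'play', 'rain'] (min_width=17, slack=5)
Line 5: ['curtain', 'table', 'fire'] (min_width=18, slack=4)

Answer: |segment moon rectangle|
|television magnetic   |
|calendar is are heart |
|quickly play rain     |
|curtain table fire    |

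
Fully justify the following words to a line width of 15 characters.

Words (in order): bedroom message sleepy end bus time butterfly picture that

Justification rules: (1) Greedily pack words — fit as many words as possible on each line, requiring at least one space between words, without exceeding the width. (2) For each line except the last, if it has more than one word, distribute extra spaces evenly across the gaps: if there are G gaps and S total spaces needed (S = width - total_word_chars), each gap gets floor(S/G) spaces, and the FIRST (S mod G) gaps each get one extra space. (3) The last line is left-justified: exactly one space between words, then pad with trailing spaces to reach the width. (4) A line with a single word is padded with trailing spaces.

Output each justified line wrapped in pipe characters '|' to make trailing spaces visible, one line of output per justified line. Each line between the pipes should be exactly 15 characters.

Answer: |bedroom message|
|sleepy  end bus|
|time  butterfly|
|picture that   |

Derivation:
Line 1: ['bedroom', 'message'] (min_width=15, slack=0)
Line 2: ['sleepy', 'end', 'bus'] (min_width=14, slack=1)
Line 3: ['time', 'butterfly'] (min_width=14, slack=1)
Line 4: ['picture', 'that'] (min_width=12, slack=3)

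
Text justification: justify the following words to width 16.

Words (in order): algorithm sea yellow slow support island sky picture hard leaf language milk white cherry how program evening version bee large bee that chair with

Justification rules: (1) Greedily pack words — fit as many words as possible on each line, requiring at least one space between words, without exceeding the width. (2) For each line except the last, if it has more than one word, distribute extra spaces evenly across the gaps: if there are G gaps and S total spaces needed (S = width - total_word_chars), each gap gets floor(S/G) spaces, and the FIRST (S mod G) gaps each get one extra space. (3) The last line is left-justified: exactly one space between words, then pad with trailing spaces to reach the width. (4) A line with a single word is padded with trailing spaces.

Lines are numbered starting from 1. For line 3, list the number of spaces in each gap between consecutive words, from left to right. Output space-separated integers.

Answer: 3

Derivation:
Line 1: ['algorithm', 'sea'] (min_width=13, slack=3)
Line 2: ['yellow', 'slow'] (min_width=11, slack=5)
Line 3: ['support', 'island'] (min_width=14, slack=2)
Line 4: ['sky', 'picture', 'hard'] (min_width=16, slack=0)
Line 5: ['leaf', 'language'] (min_width=13, slack=3)
Line 6: ['milk', 'white'] (min_width=10, slack=6)
Line 7: ['cherry', 'how'] (min_width=10, slack=6)
Line 8: ['program', 'evening'] (min_width=15, slack=1)
Line 9: ['version', 'bee'] (min_width=11, slack=5)
Line 10: ['large', 'bee', 'that'] (min_width=14, slack=2)
Line 11: ['chair', 'with'] (min_width=10, slack=6)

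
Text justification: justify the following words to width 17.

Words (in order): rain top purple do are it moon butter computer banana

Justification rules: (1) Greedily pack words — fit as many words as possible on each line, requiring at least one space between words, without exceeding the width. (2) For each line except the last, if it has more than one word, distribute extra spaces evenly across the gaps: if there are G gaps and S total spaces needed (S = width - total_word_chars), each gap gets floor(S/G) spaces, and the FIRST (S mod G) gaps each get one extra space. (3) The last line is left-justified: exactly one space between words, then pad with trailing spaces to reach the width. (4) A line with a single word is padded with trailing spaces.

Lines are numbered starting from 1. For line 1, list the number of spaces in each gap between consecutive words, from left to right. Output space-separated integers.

Answer: 2 2

Derivation:
Line 1: ['rain', 'top', 'purple'] (min_width=15, slack=2)
Line 2: ['do', 'are', 'it', 'moon'] (min_width=14, slack=3)
Line 3: ['butter', 'computer'] (min_width=15, slack=2)
Line 4: ['banana'] (min_width=6, slack=11)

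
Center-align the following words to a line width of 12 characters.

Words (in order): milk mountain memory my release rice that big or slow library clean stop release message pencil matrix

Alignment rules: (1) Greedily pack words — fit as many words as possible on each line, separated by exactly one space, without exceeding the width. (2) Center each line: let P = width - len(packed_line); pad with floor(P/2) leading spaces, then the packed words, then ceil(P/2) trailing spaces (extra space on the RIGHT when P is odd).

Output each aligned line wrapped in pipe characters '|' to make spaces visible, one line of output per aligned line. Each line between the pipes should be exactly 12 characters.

Answer: |    milk    |
|  mountain  |
| memory my  |
|release rice|
|that big or |
|slow library|
| clean stop |
|  release   |
|  message   |
|   pencil   |
|   matrix   |

Derivation:
Line 1: ['milk'] (min_width=4, slack=8)
Line 2: ['mountain'] (min_width=8, slack=4)
Line 3: ['memory', 'my'] (min_width=9, slack=3)
Line 4: ['release', 'rice'] (min_width=12, slack=0)
Line 5: ['that', 'big', 'or'] (min_width=11, slack=1)
Line 6: ['slow', 'library'] (min_width=12, slack=0)
Line 7: ['clean', 'stop'] (min_width=10, slack=2)
Line 8: ['release'] (min_width=7, slack=5)
Line 9: ['message'] (min_width=7, slack=5)
Line 10: ['pencil'] (min_width=6, slack=6)
Line 11: ['matrix'] (min_width=6, slack=6)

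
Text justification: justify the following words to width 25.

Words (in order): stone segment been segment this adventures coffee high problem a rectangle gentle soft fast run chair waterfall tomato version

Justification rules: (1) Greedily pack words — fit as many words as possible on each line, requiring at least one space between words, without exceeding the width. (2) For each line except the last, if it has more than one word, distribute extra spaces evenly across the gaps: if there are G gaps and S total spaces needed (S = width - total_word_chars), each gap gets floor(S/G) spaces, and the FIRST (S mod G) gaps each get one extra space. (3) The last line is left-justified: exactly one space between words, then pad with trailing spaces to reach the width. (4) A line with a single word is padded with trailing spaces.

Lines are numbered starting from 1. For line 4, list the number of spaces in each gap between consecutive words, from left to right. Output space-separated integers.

Answer: 3 3

Derivation:
Line 1: ['stone', 'segment', 'been'] (min_width=18, slack=7)
Line 2: ['segment', 'this', 'adventures'] (min_width=23, slack=2)
Line 3: ['coffee', 'high', 'problem', 'a'] (min_width=21, slack=4)
Line 4: ['rectangle', 'gentle', 'soft'] (min_width=21, slack=4)
Line 5: ['fast', 'run', 'chair', 'waterfall'] (min_width=24, slack=1)
Line 6: ['tomato', 'version'] (min_width=14, slack=11)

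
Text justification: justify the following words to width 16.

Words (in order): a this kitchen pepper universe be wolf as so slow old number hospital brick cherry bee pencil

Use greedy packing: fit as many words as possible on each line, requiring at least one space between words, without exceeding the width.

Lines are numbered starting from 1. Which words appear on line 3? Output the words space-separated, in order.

Line 1: ['a', 'this', 'kitchen'] (min_width=14, slack=2)
Line 2: ['pepper', 'universe'] (min_width=15, slack=1)
Line 3: ['be', 'wolf', 'as', 'so'] (min_width=13, slack=3)
Line 4: ['slow', 'old', 'number'] (min_width=15, slack=1)
Line 5: ['hospital', 'brick'] (min_width=14, slack=2)
Line 6: ['cherry', 'bee'] (min_width=10, slack=6)
Line 7: ['pencil'] (min_width=6, slack=10)

Answer: be wolf as so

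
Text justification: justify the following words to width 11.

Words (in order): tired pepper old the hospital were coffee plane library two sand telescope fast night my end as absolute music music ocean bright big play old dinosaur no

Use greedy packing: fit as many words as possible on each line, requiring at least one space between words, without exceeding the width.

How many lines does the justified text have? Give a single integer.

Answer: 17

Derivation:
Line 1: ['tired'] (min_width=5, slack=6)
Line 2: ['pepper', 'old'] (min_width=10, slack=1)
Line 3: ['the'] (min_width=3, slack=8)
Line 4: ['hospital'] (min_width=8, slack=3)
Line 5: ['were', 'coffee'] (min_width=11, slack=0)
Line 6: ['plane'] (min_width=5, slack=6)
Line 7: ['library', 'two'] (min_width=11, slack=0)
Line 8: ['sand'] (min_width=4, slack=7)
Line 9: ['telescope'] (min_width=9, slack=2)
Line 10: ['fast', 'night'] (min_width=10, slack=1)
Line 11: ['my', 'end', 'as'] (min_width=9, slack=2)
Line 12: ['absolute'] (min_width=8, slack=3)
Line 13: ['music', 'music'] (min_width=11, slack=0)
Line 14: ['ocean'] (min_width=5, slack=6)
Line 15: ['bright', 'big'] (min_width=10, slack=1)
Line 16: ['play', 'old'] (min_width=8, slack=3)
Line 17: ['dinosaur', 'no'] (min_width=11, slack=0)
Total lines: 17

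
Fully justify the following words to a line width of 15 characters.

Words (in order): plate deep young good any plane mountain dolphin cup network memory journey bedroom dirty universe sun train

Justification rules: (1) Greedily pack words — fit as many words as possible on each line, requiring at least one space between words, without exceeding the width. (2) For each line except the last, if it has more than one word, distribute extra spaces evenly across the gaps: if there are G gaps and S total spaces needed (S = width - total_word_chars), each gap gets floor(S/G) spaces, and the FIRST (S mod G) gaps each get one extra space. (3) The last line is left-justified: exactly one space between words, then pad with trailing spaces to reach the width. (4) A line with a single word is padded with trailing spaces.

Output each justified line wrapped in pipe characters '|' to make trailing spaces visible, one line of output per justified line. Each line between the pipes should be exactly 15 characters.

Line 1: ['plate', 'deep'] (min_width=10, slack=5)
Line 2: ['young', 'good', 'any'] (min_width=14, slack=1)
Line 3: ['plane', 'mountain'] (min_width=14, slack=1)
Line 4: ['dolphin', 'cup'] (min_width=11, slack=4)
Line 5: ['network', 'memory'] (min_width=14, slack=1)
Line 6: ['journey', 'bedroom'] (min_width=15, slack=0)
Line 7: ['dirty', 'universe'] (min_width=14, slack=1)
Line 8: ['sun', 'train'] (min_width=9, slack=6)

Answer: |plate      deep|
|young  good any|
|plane  mountain|
|dolphin     cup|
|network  memory|
|journey bedroom|
|dirty  universe|
|sun train      |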